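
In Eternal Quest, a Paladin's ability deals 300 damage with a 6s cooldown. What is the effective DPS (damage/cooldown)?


DPS = damage / cooldown
= 300 / 6
= 50.00

50.00 DPS


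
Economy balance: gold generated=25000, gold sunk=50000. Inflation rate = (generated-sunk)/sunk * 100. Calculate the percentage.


Net gold = 25000 - 50000 = -25000
Inflation rate = net / sunk * 100 = -25000 / 50000 * 100
= -0.5 * 100
= -50.00%

-50.00%


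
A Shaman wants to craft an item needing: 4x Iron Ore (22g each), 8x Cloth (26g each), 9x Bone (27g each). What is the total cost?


Cost breakdown:
  Iron Ore: 4 * 22 = 88
  Cloth: 8 * 26 = 208
  Bone: 9 * 27 = 243
Total = 88 + 208 + 243 = 539

539 gold


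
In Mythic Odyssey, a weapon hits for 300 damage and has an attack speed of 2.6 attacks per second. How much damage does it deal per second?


DPS = damage * attack_speed
= 300 * 2.6
= 780.0

780.0 DPS


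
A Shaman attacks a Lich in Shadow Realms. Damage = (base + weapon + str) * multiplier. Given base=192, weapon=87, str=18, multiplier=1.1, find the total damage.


Sum base + weapon + str = 192 + 87 + 18 = 297
Multiply by 1.1:
297 * 1.1 = 326.7

326.7 damage


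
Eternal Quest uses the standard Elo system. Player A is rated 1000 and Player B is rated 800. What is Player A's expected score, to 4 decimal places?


Elo expected score: Ea = 1/(1 + 10^((Rb-Ra)/400))
Rb - Ra = 800 - 1000 = -200
(Rb-Ra)/400 = -200/400 = -0.5
10^-0.5 = 0.316228
Ea = 1/(1 + 0.316228) = 1/1.316228 = 0.7597

0.7597


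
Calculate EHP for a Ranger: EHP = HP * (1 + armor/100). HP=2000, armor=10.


EHP = 2000 * (1 + 10/100)
= 2000 * (1 + 0.1)
= 2000 * 1.1
= 2200.0

2200.0 EHP


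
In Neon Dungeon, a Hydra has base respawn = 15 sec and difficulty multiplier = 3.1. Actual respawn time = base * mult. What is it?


Respawn time = base * multiplier
= 15 * 3.1
= 46.5 seconds

46.5 seconds


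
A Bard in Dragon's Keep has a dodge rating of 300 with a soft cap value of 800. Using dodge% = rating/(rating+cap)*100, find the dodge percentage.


dodge% = 300 / (300 + 800) * 100
= 300 / 1100 * 100
= 0.272727 * 100
= 27.27%

27.27%


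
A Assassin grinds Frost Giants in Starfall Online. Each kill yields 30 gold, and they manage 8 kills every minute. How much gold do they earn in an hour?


Gold per minute = 30 * 8 = 240
Gold per hour = 240 * 60 = 14400

14400 gold/hour


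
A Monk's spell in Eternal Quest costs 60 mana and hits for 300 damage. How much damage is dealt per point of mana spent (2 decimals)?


Efficiency = damage / mana
= 300 / 60
= 5.00

5.00 dmg/mana


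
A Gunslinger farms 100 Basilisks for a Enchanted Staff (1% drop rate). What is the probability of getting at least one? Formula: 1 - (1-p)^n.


P(at least one) = 1 - P(none) = 1 - (1-p)^n
p = 1/100 = 0.01
1 - p = 0.99
(1 - p)^100 = 0.99^100 = 0.366032
P(at least one) = 1 - 0.366032 = 0.6340

0.6340


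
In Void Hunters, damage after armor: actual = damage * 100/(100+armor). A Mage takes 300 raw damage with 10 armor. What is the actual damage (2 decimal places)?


actual = 300 * 100 / (100 + 10)
= 300 * 100 / 110
= 30000 / 110
= 272.73

272.73 damage


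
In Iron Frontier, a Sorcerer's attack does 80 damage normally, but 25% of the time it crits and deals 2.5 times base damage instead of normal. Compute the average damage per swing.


E[dmg] = base * (1 + crit_chance * (crit_mult - 1))
cc as decimal = 25/100 = 0.25
cm - 1 = 2.5 - 1 = 1.5
Bonus factor = 0.25 * 1.5 = 0.375
Total multiplier = 1 + 0.375 = 1.375
Expected damage = 80 * 1.375 = 110.00

110.00 damage


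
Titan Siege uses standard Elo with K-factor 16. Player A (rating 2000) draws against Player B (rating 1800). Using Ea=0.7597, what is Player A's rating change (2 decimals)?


Elo update: delta = K * (S - Ea), where S = 0.5 (draws)
S - Ea = 0.5 - 0.7597 = -0.2597
Rating change = 16 * -0.2597
= -4.16

-4.16 rating points


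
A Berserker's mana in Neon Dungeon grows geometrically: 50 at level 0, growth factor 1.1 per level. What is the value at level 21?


value = base * growth^level
= 50 * 1.1^21
= 50 * 7.40025
= 370.01

370.01 mana


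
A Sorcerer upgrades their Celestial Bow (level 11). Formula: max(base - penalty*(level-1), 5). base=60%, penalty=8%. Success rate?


raw_rate = 60 - 8 * (11 - 1)
= 60 - 8 * 10
= 60 - 80
= -20
Apply floor: max(-20, 5) = 5%

5%


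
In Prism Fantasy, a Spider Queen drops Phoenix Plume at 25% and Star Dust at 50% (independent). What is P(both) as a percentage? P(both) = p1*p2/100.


For independent events, P(both) = P(A) * P(B)
= 25% * 50%
= 1250 / 100 %
= 12.5%

12.5%


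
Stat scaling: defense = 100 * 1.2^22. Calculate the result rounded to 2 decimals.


value = base * growth^level
= 100 * 1.2^22
= 100 * 55.206144
= 5520.61

5520.61 defense


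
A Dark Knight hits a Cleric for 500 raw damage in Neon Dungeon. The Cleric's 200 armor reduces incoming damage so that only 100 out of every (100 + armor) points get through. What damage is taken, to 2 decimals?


actual = 500 * 100 / (100 + 200)
= 500 * 100 / 300
= 50000 / 300
= 166.67

166.67 damage


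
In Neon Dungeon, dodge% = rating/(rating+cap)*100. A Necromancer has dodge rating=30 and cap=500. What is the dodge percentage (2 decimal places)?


dodge% = 30 / (30 + 500) * 100
= 30 / 530 * 100
= 0.056604 * 100
= 5.66%

5.66%


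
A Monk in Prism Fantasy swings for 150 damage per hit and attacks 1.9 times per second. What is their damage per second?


DPS = damage * attack_speed
= 150 * 1.9
= 285.0

285.0 DPS


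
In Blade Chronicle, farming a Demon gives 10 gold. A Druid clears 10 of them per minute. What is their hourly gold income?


Gold per minute = 10 * 10 = 100
Gold per hour = 100 * 60 = 6000

6000 gold/hour


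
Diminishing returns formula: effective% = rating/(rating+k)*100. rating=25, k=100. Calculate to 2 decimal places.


effective% = rating / (rating + k) * 100
= 25 / (25 + 100) * 100
= 25 / 125 * 100
= 0.2 * 100
= 20.00%

20.00%


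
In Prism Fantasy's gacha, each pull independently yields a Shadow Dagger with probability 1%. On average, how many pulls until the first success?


Expected pulls for a geometric distribution = 1/p = 100 / rate%
= 100 / 1
= 100.0

100.0 pulls


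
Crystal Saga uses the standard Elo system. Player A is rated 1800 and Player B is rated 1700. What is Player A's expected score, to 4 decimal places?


Elo expected score: Ea = 1/(1 + 10^((Rb-Ra)/400))
Rb - Ra = 1700 - 1800 = -100
(Rb-Ra)/400 = -100/400 = -0.25
10^-0.25 = 0.562341
Ea = 1/(1 + 0.562341) = 1/1.562341 = 0.6401

0.6401


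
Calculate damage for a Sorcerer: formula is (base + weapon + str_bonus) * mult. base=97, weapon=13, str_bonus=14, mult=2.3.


Sum base + weapon + str = 97 + 13 + 14 = 124
Multiply by 2.3:
124 * 2.3 = 285.2

285.2 damage


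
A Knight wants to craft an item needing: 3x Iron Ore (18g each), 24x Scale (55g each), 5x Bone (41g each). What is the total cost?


Cost breakdown:
  Iron Ore: 3 * 18 = 54
  Scale: 24 * 55 = 1320
  Bone: 5 * 41 = 205
Total = 54 + 1320 + 205 = 1579

1579 gold


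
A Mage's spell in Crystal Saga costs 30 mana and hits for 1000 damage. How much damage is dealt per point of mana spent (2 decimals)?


Efficiency = damage / mana
= 1000 / 30
= 33.33

33.33 dmg/mana


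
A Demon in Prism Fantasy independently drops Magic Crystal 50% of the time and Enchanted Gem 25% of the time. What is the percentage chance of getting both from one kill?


For independent events, P(both) = P(A) * P(B)
= 50% * 25%
= 1250 / 100 %
= 12.5%

12.5%


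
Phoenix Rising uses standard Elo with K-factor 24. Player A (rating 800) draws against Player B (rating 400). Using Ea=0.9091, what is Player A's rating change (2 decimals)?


Elo update: delta = K * (S - Ea), where S = 0.5 (draws)
S - Ea = 0.5 - 0.9091 = -0.4091
Rating change = 24 * -0.4091
= -9.82

-9.82 rating points


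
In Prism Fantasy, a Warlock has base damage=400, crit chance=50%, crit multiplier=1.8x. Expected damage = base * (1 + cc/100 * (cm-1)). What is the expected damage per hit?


E[dmg] = base * (1 + crit_chance * (crit_mult - 1))
cc as decimal = 50/100 = 0.5
cm - 1 = 1.8 - 1 = 0.8
Bonus factor = 0.5 * 0.8 = 0.4
Total multiplier = 1 + 0.4 = 1.4
Expected damage = 400 * 1.4 = 560.00

560.00 damage


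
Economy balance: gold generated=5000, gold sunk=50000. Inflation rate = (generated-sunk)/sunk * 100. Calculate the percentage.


Net gold = 5000 - 50000 = -45000
Inflation rate = net / sunk * 100 = -45000 / 50000 * 100
= -0.9 * 100
= -90.00%

-90.00%


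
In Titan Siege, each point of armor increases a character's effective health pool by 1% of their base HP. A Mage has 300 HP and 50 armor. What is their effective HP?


EHP = 300 * (1 + 50/100)
= 300 * (1 + 0.5)
= 300 * 1.5
= 450.0

450.0 EHP


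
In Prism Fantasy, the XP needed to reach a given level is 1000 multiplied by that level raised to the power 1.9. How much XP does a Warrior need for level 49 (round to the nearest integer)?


XP = 1000 * level^1.9
Substitute level = 49:
XP = 1000 * 49^1.9
= 1000 * 1626.9438
= 1626944

1626944 XP


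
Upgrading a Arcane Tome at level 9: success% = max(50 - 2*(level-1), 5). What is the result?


raw_rate = 50 - 2 * (9 - 1)
= 50 - 2 * 8
= 50 - 16
= 34
Apply floor: max(34, 5) = 34%

34%


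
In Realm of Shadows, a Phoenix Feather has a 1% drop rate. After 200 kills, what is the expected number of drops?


Expected drops = kills * (drop_rate / 100)
= 200 * (1 / 100)
= 200 * 0.01
= 2.0

2.0 drops


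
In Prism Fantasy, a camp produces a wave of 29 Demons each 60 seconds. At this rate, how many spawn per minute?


Spawns per minute = count * (60 / interval)
= 29 * (60 / 60)
= 29 * 1.0
= 29.0

29.0 per minute


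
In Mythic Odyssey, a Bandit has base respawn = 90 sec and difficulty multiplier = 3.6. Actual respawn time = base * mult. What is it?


Respawn time = base * multiplier
= 90 * 3.6
= 324.0 seconds

324.0 seconds


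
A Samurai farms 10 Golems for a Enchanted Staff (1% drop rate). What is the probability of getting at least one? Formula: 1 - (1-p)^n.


P(at least one) = 1 - P(none) = 1 - (1-p)^n
p = 1/100 = 0.01
1 - p = 0.99
(1 - p)^10 = 0.99^10 = 0.904382
P(at least one) = 1 - 0.904382 = 0.0956

0.0956


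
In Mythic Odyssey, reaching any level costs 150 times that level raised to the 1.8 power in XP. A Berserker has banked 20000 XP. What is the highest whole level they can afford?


XP = 150 * level^1.8, so level = (XP / 150)^(1/1.8)
= (20000 / 150)^(1/1.8)
= 133.3333^0.5556
= 15.1538
Floor: level = 15

level 15


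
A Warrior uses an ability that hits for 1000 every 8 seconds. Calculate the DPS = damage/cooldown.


DPS = damage / cooldown
= 1000 / 8
= 125.00

125.00 DPS


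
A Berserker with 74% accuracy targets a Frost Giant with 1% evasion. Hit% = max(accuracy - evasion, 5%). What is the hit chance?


accuracy - evasion = 74 - 1 = 73
Apply floor: max(73, 5) = 73
Hit chance = 73%

73%


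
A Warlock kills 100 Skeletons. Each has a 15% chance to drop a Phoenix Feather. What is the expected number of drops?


Expected drops = kills * (drop_rate / 100)
= 100 * (15 / 100)
= 100 * 0.15
= 15.0

15.0 drops


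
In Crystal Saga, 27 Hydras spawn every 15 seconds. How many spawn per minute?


Spawns per minute = count * (60 / interval)
= 27 * (60 / 15)
= 27 * 4.0
= 108.0

108.0 per minute


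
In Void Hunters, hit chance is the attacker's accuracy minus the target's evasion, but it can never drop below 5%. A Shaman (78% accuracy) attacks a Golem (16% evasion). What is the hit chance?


accuracy - evasion = 78 - 16 = 62
Apply floor: max(62, 5) = 62
Hit chance = 62%

62%


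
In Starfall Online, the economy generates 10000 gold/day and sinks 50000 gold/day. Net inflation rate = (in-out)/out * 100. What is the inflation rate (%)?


Net gold = 10000 - 50000 = -40000
Inflation rate = net / sunk * 100 = -40000 / 50000 * 100
= -0.8 * 100
= -80.00%

-80.00%


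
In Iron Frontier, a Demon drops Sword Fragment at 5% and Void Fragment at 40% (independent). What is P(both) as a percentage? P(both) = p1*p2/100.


For independent events, P(both) = P(A) * P(B)
= 5% * 40%
= 200 / 100 %
= 2.0%

2.0%


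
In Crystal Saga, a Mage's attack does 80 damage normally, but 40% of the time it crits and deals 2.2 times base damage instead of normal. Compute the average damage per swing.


E[dmg] = base * (1 + crit_chance * (crit_mult - 1))
cc as decimal = 40/100 = 0.4
cm - 1 = 2.2 - 1 = 1.2
Bonus factor = 0.4 * 1.2 = 0.48
Total multiplier = 1 + 0.48 = 1.48
Expected damage = 80 * 1.48 = 118.40

118.40 damage


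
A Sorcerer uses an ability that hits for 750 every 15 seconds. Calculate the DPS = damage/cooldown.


DPS = damage / cooldown
= 750 / 15
= 50.00

50.00 DPS


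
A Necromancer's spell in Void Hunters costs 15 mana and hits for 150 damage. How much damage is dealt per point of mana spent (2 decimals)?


Efficiency = damage / mana
= 150 / 15
= 10.00

10.00 dmg/mana


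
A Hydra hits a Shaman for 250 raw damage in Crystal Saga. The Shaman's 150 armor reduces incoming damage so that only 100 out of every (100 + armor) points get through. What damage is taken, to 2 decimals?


actual = 250 * 100 / (100 + 150)
= 250 * 100 / 250
= 25000 / 250
= 100.00

100.00 damage


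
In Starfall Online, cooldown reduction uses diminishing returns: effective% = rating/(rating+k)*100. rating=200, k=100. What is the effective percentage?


effective% = rating / (rating + k) * 100
= 200 / (200 + 100) * 100
= 200 / 300 * 100
= 0.666667 * 100
= 66.67%

66.67%


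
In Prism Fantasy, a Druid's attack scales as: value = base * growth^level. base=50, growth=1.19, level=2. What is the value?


value = base * growth^level
= 50 * 1.19^2
= 50 * 1.4161
= 70.81

70.81 attack


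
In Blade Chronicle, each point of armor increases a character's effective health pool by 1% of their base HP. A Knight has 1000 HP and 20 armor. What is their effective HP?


EHP = 1000 * (1 + 20/100)
= 1000 * (1 + 0.2)
= 1000 * 1.2
= 1200.0

1200.0 EHP


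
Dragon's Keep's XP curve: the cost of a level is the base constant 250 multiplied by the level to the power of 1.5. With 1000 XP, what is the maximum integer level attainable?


XP = 250 * level^1.5, so level = (XP / 250)^(1/1.5)
= (1000 / 250)^(1/1.5)
= 4.0^0.6667
= 2.5198
Floor: level = 2

level 2


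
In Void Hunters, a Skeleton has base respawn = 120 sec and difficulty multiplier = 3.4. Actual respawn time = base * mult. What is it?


Respawn time = base * multiplier
= 120 * 3.4
= 408.0 seconds

408.0 seconds


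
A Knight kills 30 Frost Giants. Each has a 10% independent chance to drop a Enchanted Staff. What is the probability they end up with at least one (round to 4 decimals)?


P(at least one) = 1 - P(none) = 1 - (1-p)^n
p = 10/100 = 0.1
1 - p = 0.9
(1 - p)^30 = 0.9^30 = 0.042391
P(at least one) = 1 - 0.042391 = 0.9576

0.9576


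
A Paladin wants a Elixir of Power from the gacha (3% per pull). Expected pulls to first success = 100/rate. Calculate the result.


Expected pulls for a geometric distribution = 1/p = 100 / rate%
= 100 / 3
= 33.33

33.33 pulls


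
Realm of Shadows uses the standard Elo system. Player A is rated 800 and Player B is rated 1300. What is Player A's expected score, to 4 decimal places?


Elo expected score: Ea = 1/(1 + 10^((Rb-Ra)/400))
Rb - Ra = 1300 - 800 = 500
(Rb-Ra)/400 = 500/400 = 1.25
10^1.25 = 17.782794
Ea = 1/(1 + 17.782794) = 1/18.782794 = 0.0532

0.0532


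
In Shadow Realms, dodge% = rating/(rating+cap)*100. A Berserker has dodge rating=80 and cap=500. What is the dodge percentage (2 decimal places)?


dodge% = 80 / (80 + 500) * 100
= 80 / 580 * 100
= 0.137931 * 100
= 13.79%

13.79%


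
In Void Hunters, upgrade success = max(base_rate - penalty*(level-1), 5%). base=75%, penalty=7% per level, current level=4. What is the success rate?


raw_rate = 75 - 7 * (4 - 1)
= 75 - 7 * 3
= 75 - 21
= 54
Apply floor: max(54, 5) = 54%

54%


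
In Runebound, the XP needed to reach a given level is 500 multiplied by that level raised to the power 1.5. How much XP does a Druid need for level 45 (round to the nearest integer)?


XP = 500 * level^1.5
Substitute level = 45:
XP = 500 * 45^1.5
= 500 * 301.8692
= 150935

150935 XP


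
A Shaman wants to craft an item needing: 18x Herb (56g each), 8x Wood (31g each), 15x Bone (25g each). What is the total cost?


Cost breakdown:
  Herb: 18 * 56 = 1008
  Wood: 8 * 31 = 248
  Bone: 15 * 25 = 375
Total = 1008 + 248 + 375 = 1631

1631 gold


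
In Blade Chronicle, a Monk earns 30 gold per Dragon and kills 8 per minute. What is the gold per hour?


Gold per minute = 30 * 8 = 240
Gold per hour = 240 * 60 = 14400

14400 gold/hour


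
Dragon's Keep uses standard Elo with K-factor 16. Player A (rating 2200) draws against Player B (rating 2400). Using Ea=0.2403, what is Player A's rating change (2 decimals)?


Elo update: delta = K * (S - Ea), where S = 0.5 (draws)
S - Ea = 0.5 - 0.2403 = 0.2597
Rating change = 16 * 0.2597
= 4.16

4.16 rating points


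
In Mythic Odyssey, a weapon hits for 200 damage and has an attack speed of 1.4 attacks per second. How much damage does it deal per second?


DPS = damage * attack_speed
= 200 * 1.4
= 280.0

280.0 DPS


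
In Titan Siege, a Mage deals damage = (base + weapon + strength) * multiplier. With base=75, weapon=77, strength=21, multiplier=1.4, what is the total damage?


Sum base + weapon + str = 75 + 77 + 21 = 173
Multiply by 1.4:
173 * 1.4 = 242.2

242.2 damage


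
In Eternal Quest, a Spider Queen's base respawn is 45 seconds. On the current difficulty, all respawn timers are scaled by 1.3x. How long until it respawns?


Respawn time = base * multiplier
= 45 * 1.3
= 58.5 seconds

58.5 seconds


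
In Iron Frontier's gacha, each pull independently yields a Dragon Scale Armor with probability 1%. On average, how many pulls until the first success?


Expected pulls for a geometric distribution = 1/p = 100 / rate%
= 100 / 1
= 100.0

100.0 pulls


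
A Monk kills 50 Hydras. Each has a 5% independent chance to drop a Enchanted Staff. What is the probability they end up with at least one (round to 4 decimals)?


P(at least one) = 1 - P(none) = 1 - (1-p)^n
p = 5/100 = 0.05
1 - p = 0.95
(1 - p)^50 = 0.95^50 = 0.076945
P(at least one) = 1 - 0.076945 = 0.9231

0.9231


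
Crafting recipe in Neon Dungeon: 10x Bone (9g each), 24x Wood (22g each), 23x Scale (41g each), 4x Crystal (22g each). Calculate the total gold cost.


Cost breakdown:
  Bone: 10 * 9 = 90
  Wood: 24 * 22 = 528
  Scale: 23 * 41 = 943
  Crystal: 4 * 22 = 88
Total = 90 + 528 + 943 + 88 = 1649

1649 gold


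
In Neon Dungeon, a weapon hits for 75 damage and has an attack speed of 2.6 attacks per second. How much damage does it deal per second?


DPS = damage * attack_speed
= 75 * 2.6
= 195.0

195.0 DPS


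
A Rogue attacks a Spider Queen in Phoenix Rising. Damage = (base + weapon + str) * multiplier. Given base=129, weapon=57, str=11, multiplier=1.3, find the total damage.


Sum base + weapon + str = 129 + 57 + 11 = 197
Multiply by 1.3:
197 * 1.3 = 256.1

256.1 damage


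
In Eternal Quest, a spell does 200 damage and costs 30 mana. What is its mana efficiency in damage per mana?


Efficiency = damage / mana
= 200 / 30
= 6.67

6.67 dmg/mana


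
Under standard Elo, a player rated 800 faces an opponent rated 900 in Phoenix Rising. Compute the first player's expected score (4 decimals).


Elo expected score: Ea = 1/(1 + 10^((Rb-Ra)/400))
Rb - Ra = 900 - 800 = 100
(Rb-Ra)/400 = 100/400 = 0.25
10^0.25 = 1.778279
Ea = 1/(1 + 1.778279) = 1/2.778279 = 0.3599

0.3599


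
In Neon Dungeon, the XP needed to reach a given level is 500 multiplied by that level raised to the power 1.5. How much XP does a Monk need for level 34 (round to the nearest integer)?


XP = 500 * level^1.5
Substitute level = 34:
XP = 500 * 34^1.5
= 500 * 198.2524
= 99126

99126 XP


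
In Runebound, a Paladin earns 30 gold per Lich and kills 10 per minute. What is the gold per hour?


Gold per minute = 30 * 10 = 300
Gold per hour = 300 * 60 = 18000

18000 gold/hour


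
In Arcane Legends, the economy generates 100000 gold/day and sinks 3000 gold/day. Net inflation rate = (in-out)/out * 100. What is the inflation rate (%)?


Net gold = 100000 - 3000 = 97000
Inflation rate = net / sunk * 100 = 97000 / 3000 * 100
= 32.333333 * 100
= 3233.33%

3233.33%


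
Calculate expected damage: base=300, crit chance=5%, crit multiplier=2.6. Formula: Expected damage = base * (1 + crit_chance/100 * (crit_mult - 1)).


E[dmg] = base * (1 + crit_chance * (crit_mult - 1))
cc as decimal = 5/100 = 0.05
cm - 1 = 2.6 - 1 = 1.6
Bonus factor = 0.05 * 1.6 = 0.08
Total multiplier = 1 + 0.08 = 1.08
Expected damage = 300 * 1.08 = 324.00

324.00 damage


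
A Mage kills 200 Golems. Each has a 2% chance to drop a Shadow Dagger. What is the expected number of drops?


Expected drops = kills * (drop_rate / 100)
= 200 * (2 / 100)
= 200 * 0.02
= 4.0

4.0 drops


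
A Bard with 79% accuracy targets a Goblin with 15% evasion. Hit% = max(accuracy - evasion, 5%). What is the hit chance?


accuracy - evasion = 79 - 15 = 64
Apply floor: max(64, 5) = 64
Hit chance = 64%

64%


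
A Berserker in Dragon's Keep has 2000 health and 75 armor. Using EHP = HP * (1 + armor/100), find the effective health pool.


EHP = 2000 * (1 + 75/100)
= 2000 * (1 + 0.75)
= 2000 * 1.75
= 3500.0

3500.0 EHP


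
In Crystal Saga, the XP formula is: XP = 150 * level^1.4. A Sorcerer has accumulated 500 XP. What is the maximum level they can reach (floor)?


XP = 150 * level^1.4, so level = (XP / 150)^(1/1.4)
= (500 / 150)^(1/1.4)
= 3.3333^0.7143
= 2.3631
Floor: level = 2

level 2


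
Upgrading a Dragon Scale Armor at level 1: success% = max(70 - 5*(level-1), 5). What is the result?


raw_rate = 70 - 5 * (1 - 1)
= 70 - 5 * 0
= 70 - 0
= 70
Apply floor: max(70, 5) = 70%

70%


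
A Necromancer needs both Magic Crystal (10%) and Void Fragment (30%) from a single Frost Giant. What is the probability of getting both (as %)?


For independent events, P(both) = P(A) * P(B)
= 10% * 30%
= 300 / 100 %
= 3.0%

3.0%


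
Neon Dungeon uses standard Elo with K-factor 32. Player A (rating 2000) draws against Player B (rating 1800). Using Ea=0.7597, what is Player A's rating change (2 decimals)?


Elo update: delta = K * (S - Ea), where S = 0.5 (draws)
S - Ea = 0.5 - 0.7597 = -0.2597
Rating change = 32 * -0.2597
= -8.31

-8.31 rating points


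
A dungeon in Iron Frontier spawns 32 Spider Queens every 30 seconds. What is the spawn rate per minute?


Spawns per minute = count * (60 / interval)
= 32 * (60 / 30)
= 32 * 2.0
= 64.0

64.0 per minute


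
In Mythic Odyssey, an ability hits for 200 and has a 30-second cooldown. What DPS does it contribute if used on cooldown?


DPS = damage / cooldown
= 200 / 30
= 6.67

6.67 DPS


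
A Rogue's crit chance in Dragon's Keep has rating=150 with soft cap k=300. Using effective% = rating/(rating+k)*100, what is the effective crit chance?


effective% = rating / (rating + k) * 100
= 150 / (150 + 300) * 100
= 150 / 450 * 100
= 0.333333 * 100
= 33.33%

33.33%


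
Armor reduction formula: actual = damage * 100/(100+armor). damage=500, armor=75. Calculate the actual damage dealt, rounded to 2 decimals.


actual = 500 * 100 / (100 + 75)
= 500 * 100 / 175
= 50000 / 175
= 285.71

285.71 damage


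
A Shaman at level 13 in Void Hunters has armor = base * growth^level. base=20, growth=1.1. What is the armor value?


value = base * growth^level
= 20 * 1.1^13
= 20 * 3.452271
= 69.05

69.05 armor


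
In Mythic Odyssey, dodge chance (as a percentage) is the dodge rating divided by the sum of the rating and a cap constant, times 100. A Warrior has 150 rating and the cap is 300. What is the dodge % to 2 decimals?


dodge% = 150 / (150 + 300) * 100
= 150 / 450 * 100
= 0.333333 * 100
= 33.33%

33.33%


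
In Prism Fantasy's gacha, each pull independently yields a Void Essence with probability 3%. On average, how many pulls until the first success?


Expected pulls for a geometric distribution = 1/p = 100 / rate%
= 100 / 3
= 33.33

33.33 pulls


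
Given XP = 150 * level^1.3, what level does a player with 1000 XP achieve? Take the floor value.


XP = 150 * level^1.3, so level = (XP / 150)^(1/1.3)
= (1000 / 150)^(1/1.3)
= 6.6667^0.7692
= 4.303
Floor: level = 4

level 4


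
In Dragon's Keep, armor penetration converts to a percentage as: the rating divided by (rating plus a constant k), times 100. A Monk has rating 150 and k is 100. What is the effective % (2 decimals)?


effective% = rating / (rating + k) * 100
= 150 / (150 + 100) * 100
= 150 / 250 * 100
= 0.6 * 100
= 60.00%

60.00%


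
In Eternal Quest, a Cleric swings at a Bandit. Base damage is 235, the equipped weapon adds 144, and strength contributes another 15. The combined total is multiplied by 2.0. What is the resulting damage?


Sum base + weapon + str = 235 + 144 + 15 = 394
Multiply by 2.0:
394 * 2.0 = 788.0

788.0 damage


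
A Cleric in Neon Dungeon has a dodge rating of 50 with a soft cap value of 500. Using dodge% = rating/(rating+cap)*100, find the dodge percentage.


dodge% = 50 / (50 + 500) * 100
= 50 / 550 * 100
= 0.090909 * 100
= 9.09%

9.09%


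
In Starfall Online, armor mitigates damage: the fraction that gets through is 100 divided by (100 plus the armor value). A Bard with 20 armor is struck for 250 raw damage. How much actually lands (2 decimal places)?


actual = 250 * 100 / (100 + 20)
= 250 * 100 / 120
= 25000 / 120
= 208.33

208.33 damage


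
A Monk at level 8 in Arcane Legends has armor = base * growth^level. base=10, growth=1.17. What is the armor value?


value = base * growth^level
= 10 * 1.17^8
= 10 * 3.511453
= 35.11

35.11 armor


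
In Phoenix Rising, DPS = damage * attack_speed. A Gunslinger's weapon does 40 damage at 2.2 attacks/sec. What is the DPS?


DPS = damage * attack_speed
= 40 * 2.2
= 88.0

88.0 DPS


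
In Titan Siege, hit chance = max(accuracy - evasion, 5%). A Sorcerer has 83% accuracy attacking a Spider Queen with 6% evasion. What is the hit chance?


accuracy - evasion = 83 - 6 = 77
Apply floor: max(77, 5) = 77
Hit chance = 77%

77%


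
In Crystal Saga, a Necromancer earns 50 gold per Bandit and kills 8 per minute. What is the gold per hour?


Gold per minute = 50 * 8 = 400
Gold per hour = 400 * 60 = 24000

24000 gold/hour


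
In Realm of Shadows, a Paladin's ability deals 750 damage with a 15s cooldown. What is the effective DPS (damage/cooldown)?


DPS = damage / cooldown
= 750 / 15
= 50.00

50.00 DPS


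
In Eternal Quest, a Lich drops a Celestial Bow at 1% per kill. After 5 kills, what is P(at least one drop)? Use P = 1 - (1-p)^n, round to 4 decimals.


P(at least one) = 1 - P(none) = 1 - (1-p)^n
p = 1/100 = 0.01
1 - p = 0.99
(1 - p)^5 = 0.99^5 = 0.950990
P(at least one) = 1 - 0.950990 = 0.0490

0.0490


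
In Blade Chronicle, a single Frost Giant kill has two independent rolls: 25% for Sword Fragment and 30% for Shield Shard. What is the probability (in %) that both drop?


For independent events, P(both) = P(A) * P(B)
= 25% * 30%
= 750 / 100 %
= 7.5%

7.5%


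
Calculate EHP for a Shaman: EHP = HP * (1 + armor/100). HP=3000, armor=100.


EHP = 3000 * (1 + 100/100)
= 3000 * (1 + 1.0)
= 3000 * 2.0
= 6000.0

6000.0 EHP


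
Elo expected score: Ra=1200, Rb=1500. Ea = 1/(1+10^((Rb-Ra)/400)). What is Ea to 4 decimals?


Elo expected score: Ea = 1/(1 + 10^((Rb-Ra)/400))
Rb - Ra = 1500 - 1200 = 300
(Rb-Ra)/400 = 300/400 = 0.75
10^0.75 = 5.623413
Ea = 1/(1 + 5.623413) = 1/6.623413 = 0.1510

0.1510


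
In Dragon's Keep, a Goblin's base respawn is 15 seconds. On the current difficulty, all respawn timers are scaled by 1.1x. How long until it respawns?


Respawn time = base * multiplier
= 15 * 1.1
= 16.5 seconds

16.5 seconds


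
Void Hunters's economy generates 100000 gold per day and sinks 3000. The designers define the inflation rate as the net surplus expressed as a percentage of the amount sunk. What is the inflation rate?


Net gold = 100000 - 3000 = 97000
Inflation rate = net / sunk * 100 = 97000 / 3000 * 100
= 32.333333 * 100
= 3233.33%

3233.33%


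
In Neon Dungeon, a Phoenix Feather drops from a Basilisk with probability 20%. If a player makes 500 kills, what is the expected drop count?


Expected drops = kills * (drop_rate / 100)
= 500 * (20 / 100)
= 500 * 0.2
= 100.0

100.0 drops


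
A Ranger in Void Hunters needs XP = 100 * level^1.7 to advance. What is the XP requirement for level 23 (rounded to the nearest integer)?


XP = 100 * level^1.7
Substitute level = 23:
XP = 100 * 23^1.7
= 100 * 206.5082
= 20651

20651 XP


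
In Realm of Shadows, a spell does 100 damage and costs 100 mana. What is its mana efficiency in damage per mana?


Efficiency = damage / mana
= 100 / 100
= 1.00

1.00 dmg/mana


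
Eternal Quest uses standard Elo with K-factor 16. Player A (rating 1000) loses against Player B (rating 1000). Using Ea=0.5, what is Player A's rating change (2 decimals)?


Elo update: delta = K * (S - Ea), where S = 0 (loses)
S - Ea = 0 - 0.5 = -0.5
Rating change = 16 * -0.5
= -8.00

-8.00 rating points


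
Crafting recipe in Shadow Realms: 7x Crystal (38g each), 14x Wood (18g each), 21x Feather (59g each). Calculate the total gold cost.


Cost breakdown:
  Crystal: 7 * 38 = 266
  Wood: 14 * 18 = 252
  Feather: 21 * 59 = 1239
Total = 266 + 252 + 1239 = 1757

1757 gold


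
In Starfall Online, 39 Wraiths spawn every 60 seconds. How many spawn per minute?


Spawns per minute = count * (60 / interval)
= 39 * (60 / 60)
= 39 * 1.0
= 39.0

39.0 per minute


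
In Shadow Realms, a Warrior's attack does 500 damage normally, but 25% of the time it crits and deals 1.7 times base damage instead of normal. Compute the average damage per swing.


E[dmg] = base * (1 + crit_chance * (crit_mult - 1))
cc as decimal = 25/100 = 0.25
cm - 1 = 1.7 - 1 = 0.7
Bonus factor = 0.25 * 0.7 = 0.175
Total multiplier = 1 + 0.175 = 1.175
Expected damage = 500 * 1.175 = 587.50

587.50 damage


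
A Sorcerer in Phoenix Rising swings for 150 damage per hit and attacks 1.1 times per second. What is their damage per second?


DPS = damage * attack_speed
= 150 * 1.1
= 165.0

165.0 DPS


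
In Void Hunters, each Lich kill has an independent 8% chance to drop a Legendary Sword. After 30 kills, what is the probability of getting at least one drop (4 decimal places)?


P(at least one) = 1 - P(none) = 1 - (1-p)^n
p = 8/100 = 0.08
1 - p = 0.92
(1 - p)^30 = 0.92^30 = 0.081966
P(at least one) = 1 - 0.081966 = 0.9180

0.9180


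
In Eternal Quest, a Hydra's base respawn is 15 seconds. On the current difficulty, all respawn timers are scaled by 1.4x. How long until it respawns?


Respawn time = base * multiplier
= 15 * 1.4
= 21.0 seconds

21.0 seconds


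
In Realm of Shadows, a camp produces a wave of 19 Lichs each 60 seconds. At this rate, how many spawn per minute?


Spawns per minute = count * (60 / interval)
= 19 * (60 / 60)
= 19 * 1.0
= 19.0

19.0 per minute


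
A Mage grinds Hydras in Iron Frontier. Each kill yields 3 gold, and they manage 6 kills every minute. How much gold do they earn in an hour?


Gold per minute = 3 * 6 = 18
Gold per hour = 18 * 60 = 1080

1080 gold/hour


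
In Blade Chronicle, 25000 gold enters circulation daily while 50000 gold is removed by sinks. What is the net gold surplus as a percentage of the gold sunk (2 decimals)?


Net gold = 25000 - 50000 = -25000
Inflation rate = net / sunk * 100 = -25000 / 50000 * 100
= -0.5 * 100
= -50.00%

-50.00%


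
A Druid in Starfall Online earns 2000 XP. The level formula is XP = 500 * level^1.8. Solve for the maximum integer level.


XP = 500 * level^1.8, so level = (XP / 500)^(1/1.8)
= (2000 / 500)^(1/1.8)
= 4.0^0.5556
= 2.1601
Floor: level = 2

level 2


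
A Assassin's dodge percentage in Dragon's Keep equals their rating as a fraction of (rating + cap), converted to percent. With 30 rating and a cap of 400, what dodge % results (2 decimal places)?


dodge% = 30 / (30 + 400) * 100
= 30 / 430 * 100
= 0.069767 * 100
= 6.98%

6.98%


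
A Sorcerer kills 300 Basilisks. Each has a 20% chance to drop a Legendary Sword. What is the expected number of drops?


Expected drops = kills * (drop_rate / 100)
= 300 * (20 / 100)
= 300 * 0.2
= 60.0

60.0 drops


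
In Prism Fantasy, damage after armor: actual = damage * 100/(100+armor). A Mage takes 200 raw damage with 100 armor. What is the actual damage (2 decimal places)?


actual = 200 * 100 / (100 + 100)
= 200 * 100 / 200
= 20000 / 200
= 100.00

100.00 damage


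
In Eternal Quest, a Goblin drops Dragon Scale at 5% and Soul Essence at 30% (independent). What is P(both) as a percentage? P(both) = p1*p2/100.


For independent events, P(both) = P(A) * P(B)
= 5% * 30%
= 150 / 100 %
= 1.5%

1.5%


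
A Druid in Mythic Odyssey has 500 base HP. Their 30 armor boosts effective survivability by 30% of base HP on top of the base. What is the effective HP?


EHP = 500 * (1 + 30/100)
= 500 * (1 + 0.3)
= 500 * 1.3
= 650.0

650.0 EHP


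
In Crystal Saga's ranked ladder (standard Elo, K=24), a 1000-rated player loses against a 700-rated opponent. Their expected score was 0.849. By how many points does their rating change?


Elo update: delta = K * (S - Ea), where S = 0 (loses)
S - Ea = 0 - 0.849 = -0.849
Rating change = 24 * -0.849
= -20.38

-20.38 rating points


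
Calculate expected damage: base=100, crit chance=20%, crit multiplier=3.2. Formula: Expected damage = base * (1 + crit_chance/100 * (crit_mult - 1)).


E[dmg] = base * (1 + crit_chance * (crit_mult - 1))
cc as decimal = 20/100 = 0.2
cm - 1 = 3.2 - 1 = 2.2
Bonus factor = 0.2 * 2.2 = 0.44
Total multiplier = 1 + 0.44 = 1.44
Expected damage = 100 * 1.44 = 144.00

144.00 damage


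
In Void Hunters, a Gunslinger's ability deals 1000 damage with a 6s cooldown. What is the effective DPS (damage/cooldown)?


DPS = damage / cooldown
= 1000 / 6
= 166.67

166.67 DPS


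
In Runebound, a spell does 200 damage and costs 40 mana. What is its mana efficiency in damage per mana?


Efficiency = damage / mana
= 200 / 40
= 5.00

5.00 dmg/mana


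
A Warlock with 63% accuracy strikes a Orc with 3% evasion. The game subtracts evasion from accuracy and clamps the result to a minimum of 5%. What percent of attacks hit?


accuracy - evasion = 63 - 3 = 60
Apply floor: max(60, 5) = 60
Hit chance = 60%

60%


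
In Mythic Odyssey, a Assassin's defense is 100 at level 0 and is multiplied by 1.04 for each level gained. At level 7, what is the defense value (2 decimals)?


value = base * growth^level
= 100 * 1.04^7
= 100 * 1.315932
= 131.59

131.59 defense


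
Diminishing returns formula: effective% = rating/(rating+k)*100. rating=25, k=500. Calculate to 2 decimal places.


effective% = rating / (rating + k) * 100
= 25 / (25 + 500) * 100
= 25 / 525 * 100
= 0.047619 * 100
= 4.76%

4.76%


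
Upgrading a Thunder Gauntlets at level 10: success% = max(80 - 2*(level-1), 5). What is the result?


raw_rate = 80 - 2 * (10 - 1)
= 80 - 2 * 9
= 80 - 18
= 62
Apply floor: max(62, 5) = 62%

62%


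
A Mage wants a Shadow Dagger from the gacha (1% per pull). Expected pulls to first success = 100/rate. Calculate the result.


Expected pulls for a geometric distribution = 1/p = 100 / rate%
= 100 / 1
= 100.0

100.0 pulls


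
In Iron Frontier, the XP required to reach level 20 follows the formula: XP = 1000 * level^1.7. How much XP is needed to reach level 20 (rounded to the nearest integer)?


XP = 1000 * level^1.7
Substitute level = 20:
XP = 1000 * 20^1.7
= 1000 * 162.8362
= 162836

162836 XP


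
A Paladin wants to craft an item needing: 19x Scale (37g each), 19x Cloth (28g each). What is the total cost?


Cost breakdown:
  Scale: 19 * 37 = 703
  Cloth: 19 * 28 = 532
Total = 703 + 532 = 1235

1235 gold


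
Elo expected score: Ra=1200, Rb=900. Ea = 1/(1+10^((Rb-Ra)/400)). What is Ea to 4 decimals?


Elo expected score: Ea = 1/(1 + 10^((Rb-Ra)/400))
Rb - Ra = 900 - 1200 = -300
(Rb-Ra)/400 = -300/400 = -0.75
10^-0.75 = 0.177828
Ea = 1/(1 + 0.177828) = 1/1.177828 = 0.8490

0.8490


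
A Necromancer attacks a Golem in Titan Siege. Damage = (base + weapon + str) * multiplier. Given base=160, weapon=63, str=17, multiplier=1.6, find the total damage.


Sum base + weapon + str = 160 + 63 + 17 = 240
Multiply by 1.6:
240 * 1.6 = 384.0

384.0 damage


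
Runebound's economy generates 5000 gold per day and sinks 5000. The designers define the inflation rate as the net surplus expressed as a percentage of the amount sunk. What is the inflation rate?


Net gold = 5000 - 5000 = 0
Inflation rate = net / sunk * 100 = 0 / 5000 * 100
= 0.0 * 100
= 0.00%

0.00%


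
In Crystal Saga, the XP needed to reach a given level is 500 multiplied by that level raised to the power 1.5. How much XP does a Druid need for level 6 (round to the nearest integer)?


XP = 500 * level^1.5
Substitute level = 6:
XP = 500 * 6^1.5
= 500 * 14.6969
= 7348

7348 XP


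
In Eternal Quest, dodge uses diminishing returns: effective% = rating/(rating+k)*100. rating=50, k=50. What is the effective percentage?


effective% = rating / (rating + k) * 100
= 50 / (50 + 50) * 100
= 50 / 100 * 100
= 0.5 * 100
= 50.00%

50.00%


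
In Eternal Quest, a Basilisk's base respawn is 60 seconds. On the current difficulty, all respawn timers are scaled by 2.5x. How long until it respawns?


Respawn time = base * multiplier
= 60 * 2.5
= 150.0 seconds

150.0 seconds


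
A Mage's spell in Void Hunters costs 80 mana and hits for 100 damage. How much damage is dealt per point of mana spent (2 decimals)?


Efficiency = damage / mana
= 100 / 80
= 1.25

1.25 dmg/mana


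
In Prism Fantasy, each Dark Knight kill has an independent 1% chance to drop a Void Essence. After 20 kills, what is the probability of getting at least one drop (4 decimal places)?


P(at least one) = 1 - P(none) = 1 - (1-p)^n
p = 1/100 = 0.01
1 - p = 0.99
(1 - p)^20 = 0.99^20 = 0.817907
P(at least one) = 1 - 0.817907 = 0.1821

0.1821


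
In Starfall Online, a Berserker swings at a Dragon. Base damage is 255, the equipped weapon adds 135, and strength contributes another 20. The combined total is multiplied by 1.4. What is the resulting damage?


Sum base + weapon + str = 255 + 135 + 20 = 410
Multiply by 1.4:
410 * 1.4 = 574.0

574.0 damage


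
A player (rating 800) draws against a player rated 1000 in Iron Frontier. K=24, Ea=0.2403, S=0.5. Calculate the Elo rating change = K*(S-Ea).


Elo update: delta = K * (S - Ea), where S = 0.5 (draws)
S - Ea = 0.5 - 0.2403 = 0.2597
Rating change = 24 * 0.2597
= 6.23

6.23 rating points


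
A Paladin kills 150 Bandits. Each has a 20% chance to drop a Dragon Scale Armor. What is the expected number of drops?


Expected drops = kills * (drop_rate / 100)
= 150 * (20 / 100)
= 150 * 0.2
= 30.0

30.0 drops


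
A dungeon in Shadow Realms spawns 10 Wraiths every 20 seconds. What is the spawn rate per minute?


Spawns per minute = count * (60 / interval)
= 10 * (60 / 20)
= 10 * 3.0
= 30.0

30.0 per minute


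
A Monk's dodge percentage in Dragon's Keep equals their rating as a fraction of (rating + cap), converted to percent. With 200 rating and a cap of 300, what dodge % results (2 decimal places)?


dodge% = 200 / (200 + 300) * 100
= 200 / 500 * 100
= 0.4 * 100
= 40.00%

40.00%


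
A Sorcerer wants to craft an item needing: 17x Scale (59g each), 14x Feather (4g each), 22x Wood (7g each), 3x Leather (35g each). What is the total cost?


Cost breakdown:
  Scale: 17 * 59 = 1003
  Feather: 14 * 4 = 56
  Wood: 22 * 7 = 154
  Leather: 3 * 35 = 105
Total = 1003 + 56 + 154 + 105 = 1318

1318 gold
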